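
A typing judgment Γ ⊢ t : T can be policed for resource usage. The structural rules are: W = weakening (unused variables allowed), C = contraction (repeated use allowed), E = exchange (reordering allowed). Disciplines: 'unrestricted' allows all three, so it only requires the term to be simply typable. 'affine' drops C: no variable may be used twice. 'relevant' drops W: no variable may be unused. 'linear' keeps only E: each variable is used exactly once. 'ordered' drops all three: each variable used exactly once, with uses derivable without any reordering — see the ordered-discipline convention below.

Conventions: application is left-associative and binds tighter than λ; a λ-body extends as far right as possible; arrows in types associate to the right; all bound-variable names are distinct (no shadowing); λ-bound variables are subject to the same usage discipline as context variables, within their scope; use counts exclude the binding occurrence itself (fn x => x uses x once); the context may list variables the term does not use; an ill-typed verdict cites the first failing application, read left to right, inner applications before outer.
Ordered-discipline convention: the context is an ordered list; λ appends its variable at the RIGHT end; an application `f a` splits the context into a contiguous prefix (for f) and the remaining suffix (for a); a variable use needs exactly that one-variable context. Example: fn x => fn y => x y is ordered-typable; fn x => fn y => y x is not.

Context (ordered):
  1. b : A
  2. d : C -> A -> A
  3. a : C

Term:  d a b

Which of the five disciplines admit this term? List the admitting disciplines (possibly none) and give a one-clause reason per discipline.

accepted by: linear, affine, relevant, unrestricted
variable uses: b: 1×; d: 1×; a: 1×
uses in reading order: d, a, b
typing: well-typed — term : A
ordered: ✗ — use order d, a, b needs exchange
linear: ✓ — b, d, a: one use apiece
affine: ✓ — no duplicate uses among b, d, a
relevant: ✓ — b, d, a: all used, weakening unneeded
unrestricted: ✓ — well-typed at A; no restrictions here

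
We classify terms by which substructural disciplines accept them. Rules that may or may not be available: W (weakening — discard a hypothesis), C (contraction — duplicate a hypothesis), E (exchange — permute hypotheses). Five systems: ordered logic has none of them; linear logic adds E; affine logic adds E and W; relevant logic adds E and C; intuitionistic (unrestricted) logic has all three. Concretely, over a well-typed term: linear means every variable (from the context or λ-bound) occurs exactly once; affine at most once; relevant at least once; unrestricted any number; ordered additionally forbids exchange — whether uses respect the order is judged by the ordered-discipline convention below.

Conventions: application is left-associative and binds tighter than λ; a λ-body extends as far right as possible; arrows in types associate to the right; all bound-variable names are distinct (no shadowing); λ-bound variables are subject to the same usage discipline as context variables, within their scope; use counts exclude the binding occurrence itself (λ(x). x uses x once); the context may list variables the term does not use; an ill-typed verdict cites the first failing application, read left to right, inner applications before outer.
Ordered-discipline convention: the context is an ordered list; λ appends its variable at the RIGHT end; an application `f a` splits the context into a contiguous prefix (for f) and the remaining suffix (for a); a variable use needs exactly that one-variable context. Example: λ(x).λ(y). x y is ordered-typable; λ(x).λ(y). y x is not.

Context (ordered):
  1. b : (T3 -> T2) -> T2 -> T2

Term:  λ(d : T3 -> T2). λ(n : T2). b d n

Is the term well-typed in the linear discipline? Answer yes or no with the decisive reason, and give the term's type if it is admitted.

yes — single use per variable (b, d, n); term : (T3 -> T2) -> T2 -> T2
counts: b: 1×, d (bound): 1×, n (bound): 1×
use order (left to right): b, d, n
typing: well-typed — term : (T3 -> T2) -> T2 -> T2
across the five disciplines: ordered ✓ | linear ✓ | affine ✓ | relevant ✓ | unrestricted ✓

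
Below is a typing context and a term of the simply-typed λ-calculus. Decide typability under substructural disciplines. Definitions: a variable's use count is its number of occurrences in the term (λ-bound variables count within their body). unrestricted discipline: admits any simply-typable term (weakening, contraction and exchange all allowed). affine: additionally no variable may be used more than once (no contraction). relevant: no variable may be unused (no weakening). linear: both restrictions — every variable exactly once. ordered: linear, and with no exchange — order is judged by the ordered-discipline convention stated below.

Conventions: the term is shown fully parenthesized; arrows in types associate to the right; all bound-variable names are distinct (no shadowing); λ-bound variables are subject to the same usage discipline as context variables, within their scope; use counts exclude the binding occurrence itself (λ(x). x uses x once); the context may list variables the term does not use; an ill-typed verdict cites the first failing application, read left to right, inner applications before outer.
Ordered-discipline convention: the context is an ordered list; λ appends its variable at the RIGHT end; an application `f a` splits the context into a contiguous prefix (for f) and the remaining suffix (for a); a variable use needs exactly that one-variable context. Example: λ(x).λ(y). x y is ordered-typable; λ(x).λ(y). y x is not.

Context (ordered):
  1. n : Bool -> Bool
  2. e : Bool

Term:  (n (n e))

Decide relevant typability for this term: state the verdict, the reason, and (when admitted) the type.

yes — n, e: all used, weakening unneeded; term : Bool
variable uses: n ×2; e ×1
left-to-right use order: n, n, e
typing: well-typed at Bool
summary: ordered ✗; linear ✗; affine ✗; relevant ✓; unrestricted ✓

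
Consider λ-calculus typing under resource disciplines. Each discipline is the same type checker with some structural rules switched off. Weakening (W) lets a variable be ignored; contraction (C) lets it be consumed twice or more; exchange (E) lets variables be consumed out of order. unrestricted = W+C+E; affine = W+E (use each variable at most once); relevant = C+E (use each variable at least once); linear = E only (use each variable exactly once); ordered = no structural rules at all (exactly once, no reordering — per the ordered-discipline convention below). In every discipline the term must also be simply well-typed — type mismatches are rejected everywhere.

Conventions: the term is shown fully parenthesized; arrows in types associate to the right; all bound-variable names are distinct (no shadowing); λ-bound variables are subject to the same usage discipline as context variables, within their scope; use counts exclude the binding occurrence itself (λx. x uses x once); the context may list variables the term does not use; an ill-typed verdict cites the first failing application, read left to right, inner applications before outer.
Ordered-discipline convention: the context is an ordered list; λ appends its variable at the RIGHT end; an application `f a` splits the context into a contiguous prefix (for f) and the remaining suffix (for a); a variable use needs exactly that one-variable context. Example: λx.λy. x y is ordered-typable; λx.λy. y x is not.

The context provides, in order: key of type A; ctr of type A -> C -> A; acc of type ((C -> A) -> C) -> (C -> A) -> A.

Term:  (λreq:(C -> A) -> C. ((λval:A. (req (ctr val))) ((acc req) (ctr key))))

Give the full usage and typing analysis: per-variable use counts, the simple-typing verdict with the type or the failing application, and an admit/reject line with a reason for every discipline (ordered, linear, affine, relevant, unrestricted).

usage: key: 1, ctr: 2, acc: 1, req (λ-bound): 2, val (λ-bound): 1
left-to-right use order: req, ctr, val, acc, req, ctr, key
typing: ✓ — ((C -> A) -> C) -> C
ordered: ✗ — ctr ×2, req ×2 used more than once (contraction)
linear: ✗ — ctr ×2, req ×2 used more than once (contraction)
affine: ✗ — ctr ×2, req ×2 used more than once (contraction)
relevant: ✓ — every one of key, ctr, acc, req, val appears
unrestricted: ✓ — typability at ((C -> A) -> C) -> C is all that's needed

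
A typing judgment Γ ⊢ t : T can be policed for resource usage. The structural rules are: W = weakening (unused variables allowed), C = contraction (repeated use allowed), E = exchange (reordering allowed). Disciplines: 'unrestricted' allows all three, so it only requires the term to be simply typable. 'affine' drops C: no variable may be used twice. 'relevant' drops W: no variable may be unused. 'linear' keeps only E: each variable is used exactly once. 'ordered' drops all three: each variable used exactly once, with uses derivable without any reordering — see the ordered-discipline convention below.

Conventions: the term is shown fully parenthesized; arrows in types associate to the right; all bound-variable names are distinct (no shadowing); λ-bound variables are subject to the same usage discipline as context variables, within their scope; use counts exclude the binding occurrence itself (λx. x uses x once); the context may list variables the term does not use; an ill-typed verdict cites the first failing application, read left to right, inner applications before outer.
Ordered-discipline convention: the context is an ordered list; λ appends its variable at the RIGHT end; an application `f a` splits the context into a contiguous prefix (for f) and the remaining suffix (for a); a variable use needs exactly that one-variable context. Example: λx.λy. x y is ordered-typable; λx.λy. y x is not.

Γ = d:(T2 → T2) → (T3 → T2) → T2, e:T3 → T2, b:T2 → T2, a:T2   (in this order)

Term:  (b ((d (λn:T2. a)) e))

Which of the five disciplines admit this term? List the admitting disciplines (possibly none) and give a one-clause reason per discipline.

admitted by: affine, unrestricted
usage: d=1; e=1; b=1; a=1; n (λ-bound)=0
order of uses: b, d, a, e
typing: well-typed — term : T2
ordered: ✗ — needs weakening: n unused
linear: ✗ — needs weakening: n unused
affine: ✓ — none of d, e, b, a, n used more than once
relevant: ✗ — needs weakening: n unused
unrestricted: ✓ — simply typable at T2; W, C, E all held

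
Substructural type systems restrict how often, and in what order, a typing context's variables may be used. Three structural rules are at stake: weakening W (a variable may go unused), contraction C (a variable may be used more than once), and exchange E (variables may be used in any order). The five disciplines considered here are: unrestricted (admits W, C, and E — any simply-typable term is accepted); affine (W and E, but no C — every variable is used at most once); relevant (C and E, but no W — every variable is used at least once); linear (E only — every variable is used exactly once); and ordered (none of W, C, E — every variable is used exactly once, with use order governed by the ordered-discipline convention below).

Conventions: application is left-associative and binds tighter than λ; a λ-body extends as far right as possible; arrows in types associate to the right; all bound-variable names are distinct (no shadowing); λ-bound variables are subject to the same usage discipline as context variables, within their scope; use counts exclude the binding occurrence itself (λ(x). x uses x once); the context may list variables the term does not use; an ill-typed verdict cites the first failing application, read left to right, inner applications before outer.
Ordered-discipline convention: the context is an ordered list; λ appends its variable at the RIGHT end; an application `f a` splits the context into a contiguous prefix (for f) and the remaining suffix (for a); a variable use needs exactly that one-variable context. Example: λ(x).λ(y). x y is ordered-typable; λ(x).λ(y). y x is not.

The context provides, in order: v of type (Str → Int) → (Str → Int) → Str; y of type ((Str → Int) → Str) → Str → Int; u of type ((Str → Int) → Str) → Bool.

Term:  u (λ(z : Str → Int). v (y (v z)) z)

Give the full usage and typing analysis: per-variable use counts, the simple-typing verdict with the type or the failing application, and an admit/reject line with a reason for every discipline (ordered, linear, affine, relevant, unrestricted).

use counts: v: 2; y: 1; u: 1; z (λ-bound): 2
left-to-right use order: u, v, y, v, z, z
typing: well-typed — term : Bool
ordered: ✗ — repeated use of v ×2, z ×2
linear: ✗ — repeated use of v ×2, z ×2
affine: ✗ — repeated use of v ×2, z ×2
relevant: ✓ — v, y, u, z: all used, weakening unneeded
unrestricted: ✓ — simply typable at Bool; W, C, E all held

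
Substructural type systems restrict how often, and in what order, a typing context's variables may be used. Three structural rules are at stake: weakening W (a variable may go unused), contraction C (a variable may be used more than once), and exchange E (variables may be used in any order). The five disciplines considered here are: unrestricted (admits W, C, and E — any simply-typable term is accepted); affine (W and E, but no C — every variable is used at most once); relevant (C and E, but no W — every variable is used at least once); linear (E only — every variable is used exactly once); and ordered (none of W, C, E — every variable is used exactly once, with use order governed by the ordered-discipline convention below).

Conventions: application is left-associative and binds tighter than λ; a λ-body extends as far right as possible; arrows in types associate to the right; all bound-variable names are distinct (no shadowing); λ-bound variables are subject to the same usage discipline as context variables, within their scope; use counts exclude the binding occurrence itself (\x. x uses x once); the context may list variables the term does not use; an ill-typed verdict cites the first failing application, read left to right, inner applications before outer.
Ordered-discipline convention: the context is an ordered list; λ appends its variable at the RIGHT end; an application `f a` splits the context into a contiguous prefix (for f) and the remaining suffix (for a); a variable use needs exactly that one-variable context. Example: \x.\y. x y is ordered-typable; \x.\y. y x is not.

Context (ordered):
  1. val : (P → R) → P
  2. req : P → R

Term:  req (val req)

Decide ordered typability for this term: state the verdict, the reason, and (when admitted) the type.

no — uses contraction: req ×2
usage: val: 1, req: 2
left-to-right use order: req, val, req
typing: ✓ — R
across the five disciplines: ordered ✗ · linear ✗ · affine ✗ · relevant ✓ · unrestricted ✓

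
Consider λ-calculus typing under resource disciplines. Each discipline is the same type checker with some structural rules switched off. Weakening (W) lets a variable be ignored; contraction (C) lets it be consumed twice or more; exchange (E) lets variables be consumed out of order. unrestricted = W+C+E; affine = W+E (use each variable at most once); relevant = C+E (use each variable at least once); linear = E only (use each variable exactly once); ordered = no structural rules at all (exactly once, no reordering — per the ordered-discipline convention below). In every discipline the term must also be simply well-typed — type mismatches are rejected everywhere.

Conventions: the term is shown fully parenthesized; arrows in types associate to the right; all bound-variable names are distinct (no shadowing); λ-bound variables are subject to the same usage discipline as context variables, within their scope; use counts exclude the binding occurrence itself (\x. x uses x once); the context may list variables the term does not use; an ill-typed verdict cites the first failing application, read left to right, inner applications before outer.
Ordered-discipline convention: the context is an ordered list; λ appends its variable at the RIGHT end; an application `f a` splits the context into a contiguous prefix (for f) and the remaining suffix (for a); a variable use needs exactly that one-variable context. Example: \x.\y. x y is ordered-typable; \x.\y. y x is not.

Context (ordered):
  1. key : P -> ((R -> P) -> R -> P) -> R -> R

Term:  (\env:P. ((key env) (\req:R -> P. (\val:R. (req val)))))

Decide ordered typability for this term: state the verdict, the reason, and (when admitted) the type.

yes — one use each (key, env, req, val); ordered split holds; term : P -> R -> R
usage: key=1; env (bound)=1; req (bound)=1; val (bound)=1
left-to-right use order: key, env, req, val
typing: the term checks, with type P -> R -> R
per-discipline verdicts: ordered ✓, linear ✓, affine ✓, relevant ✓, unrestricted ✓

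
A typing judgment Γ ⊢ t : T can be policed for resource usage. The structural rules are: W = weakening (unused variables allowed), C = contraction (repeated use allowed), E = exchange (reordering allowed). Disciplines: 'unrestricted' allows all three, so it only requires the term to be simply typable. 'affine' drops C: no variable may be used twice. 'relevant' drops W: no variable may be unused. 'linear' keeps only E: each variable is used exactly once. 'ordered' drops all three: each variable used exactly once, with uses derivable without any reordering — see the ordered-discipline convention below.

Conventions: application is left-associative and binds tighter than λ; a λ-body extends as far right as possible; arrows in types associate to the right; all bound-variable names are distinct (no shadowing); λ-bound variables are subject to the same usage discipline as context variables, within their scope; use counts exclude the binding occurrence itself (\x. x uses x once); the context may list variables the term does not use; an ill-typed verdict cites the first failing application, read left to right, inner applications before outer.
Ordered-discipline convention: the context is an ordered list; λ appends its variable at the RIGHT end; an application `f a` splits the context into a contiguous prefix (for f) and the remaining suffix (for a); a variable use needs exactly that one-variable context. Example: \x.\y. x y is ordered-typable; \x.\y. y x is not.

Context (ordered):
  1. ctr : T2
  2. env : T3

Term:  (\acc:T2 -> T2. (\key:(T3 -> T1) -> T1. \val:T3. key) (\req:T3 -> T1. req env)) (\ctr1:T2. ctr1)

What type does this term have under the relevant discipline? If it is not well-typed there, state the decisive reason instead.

not well-typed under relevant — ctr, acc, val never used (weakening)
variable uses: ctr: 0; env: 1; acc [bound]: 0; key [bound]: 1; val [bound]: 0; req [bound]: 1; ctr1 [bound]: 1
use order (left to right): key, req, env, ctr1
typing: well-typed at T3 -> (T3 -> T1) -> T1
per-discipline verdicts: ordered ✗; linear ✗; affine ✓; relevant ✗; unrestricted ✓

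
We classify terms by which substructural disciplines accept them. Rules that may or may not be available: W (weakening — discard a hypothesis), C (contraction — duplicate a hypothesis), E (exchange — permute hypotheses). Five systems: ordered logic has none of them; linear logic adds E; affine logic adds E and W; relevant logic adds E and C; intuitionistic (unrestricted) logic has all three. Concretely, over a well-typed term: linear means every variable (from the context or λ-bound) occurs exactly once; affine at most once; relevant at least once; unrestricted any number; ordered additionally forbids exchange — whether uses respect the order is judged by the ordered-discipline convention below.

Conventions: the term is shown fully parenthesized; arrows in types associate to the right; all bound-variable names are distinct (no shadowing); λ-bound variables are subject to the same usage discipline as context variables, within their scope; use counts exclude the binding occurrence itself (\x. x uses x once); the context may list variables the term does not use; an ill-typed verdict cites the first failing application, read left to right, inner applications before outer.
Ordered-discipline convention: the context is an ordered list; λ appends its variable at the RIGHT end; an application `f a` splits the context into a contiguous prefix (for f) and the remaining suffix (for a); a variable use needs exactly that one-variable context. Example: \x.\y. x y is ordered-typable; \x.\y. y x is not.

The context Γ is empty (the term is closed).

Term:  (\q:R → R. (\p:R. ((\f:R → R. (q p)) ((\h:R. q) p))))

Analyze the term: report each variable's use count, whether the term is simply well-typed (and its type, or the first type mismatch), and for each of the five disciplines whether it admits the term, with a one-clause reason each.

use counts: q (λ-bound)=2; p (λ-bound)=2; f (λ-bound)=0; h (λ-bound)=0
order of uses: q, p, q, p
typing: well-typed — term : (R → R) → R → R
ordered: ✗ — q ×2, p ×2 used more than once (contraction); f, h left unused
linear: ✗ — q ×2, p ×2 used more than once (contraction); f, h left unused
affine: ✗ — q ×2, p ×2 used more than once (contraction)
relevant: ✗ — f, h left unused
unrestricted: ✓ — well-typed at (R → R) → R → R; no restrictions here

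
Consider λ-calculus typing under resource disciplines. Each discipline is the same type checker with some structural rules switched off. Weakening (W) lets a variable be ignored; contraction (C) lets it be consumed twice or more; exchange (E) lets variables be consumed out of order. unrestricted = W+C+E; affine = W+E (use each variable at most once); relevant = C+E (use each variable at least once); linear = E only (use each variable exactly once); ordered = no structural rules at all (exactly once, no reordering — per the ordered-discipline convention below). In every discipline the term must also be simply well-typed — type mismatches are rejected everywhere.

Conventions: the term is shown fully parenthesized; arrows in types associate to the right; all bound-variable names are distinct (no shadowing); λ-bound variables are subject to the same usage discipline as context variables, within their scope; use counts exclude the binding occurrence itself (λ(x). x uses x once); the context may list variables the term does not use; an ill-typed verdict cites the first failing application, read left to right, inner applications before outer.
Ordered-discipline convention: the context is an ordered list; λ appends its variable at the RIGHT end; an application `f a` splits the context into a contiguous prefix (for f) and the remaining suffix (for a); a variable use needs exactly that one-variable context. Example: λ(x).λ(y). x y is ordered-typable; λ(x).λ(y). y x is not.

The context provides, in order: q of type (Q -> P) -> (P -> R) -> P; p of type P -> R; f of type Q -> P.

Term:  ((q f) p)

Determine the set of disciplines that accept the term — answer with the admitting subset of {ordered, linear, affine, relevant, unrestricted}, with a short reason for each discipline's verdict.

admitted in: linear, affine, relevant, unrestricted
use counts: q ×1, p ×1, f ×1
uses in reading order: q, f, p
typing: well-typed — term : P
ordered: ✗, needs exchange: uses follow q, f, p
linear: ✓, q, p, f: one use apiece
affine: ✓, q, p, f: no repeats, contraction unneeded
relevant: ✓, every one of q, p, f appears
unrestricted: ✓, type-checks (P) and nothing is barred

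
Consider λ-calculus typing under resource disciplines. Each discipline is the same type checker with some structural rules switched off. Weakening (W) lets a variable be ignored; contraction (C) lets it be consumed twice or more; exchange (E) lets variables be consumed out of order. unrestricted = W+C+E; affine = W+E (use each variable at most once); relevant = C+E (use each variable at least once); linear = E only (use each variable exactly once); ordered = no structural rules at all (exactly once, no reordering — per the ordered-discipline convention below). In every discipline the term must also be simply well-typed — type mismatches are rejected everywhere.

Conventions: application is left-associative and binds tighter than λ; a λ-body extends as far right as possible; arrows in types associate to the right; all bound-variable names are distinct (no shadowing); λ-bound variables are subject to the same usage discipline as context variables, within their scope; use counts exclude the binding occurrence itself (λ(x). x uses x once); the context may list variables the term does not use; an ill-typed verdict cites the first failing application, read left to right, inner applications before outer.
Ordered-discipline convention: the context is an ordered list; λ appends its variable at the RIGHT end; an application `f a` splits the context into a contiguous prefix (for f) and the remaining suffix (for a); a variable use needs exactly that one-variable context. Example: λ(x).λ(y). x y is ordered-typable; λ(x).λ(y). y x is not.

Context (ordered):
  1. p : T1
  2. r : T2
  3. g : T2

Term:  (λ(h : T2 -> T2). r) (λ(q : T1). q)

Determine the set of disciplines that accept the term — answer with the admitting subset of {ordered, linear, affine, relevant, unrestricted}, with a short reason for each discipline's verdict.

admitting disciplines: none
counts: p=0; r=1; g=0; h [bound]=0; q [bound]=1
use order (left to right): r, q
typing: ill-typed: an application expects T2 -> T2 but receives T1 -> T1
ordered ✗ (fails simple typing)
linear ✗ (a type mismatch blocks all five)
affine ✗ (the type mismatch rejects it)
relevant ✗ (not simply typable)
unrestricted ✗ (fails simple typing)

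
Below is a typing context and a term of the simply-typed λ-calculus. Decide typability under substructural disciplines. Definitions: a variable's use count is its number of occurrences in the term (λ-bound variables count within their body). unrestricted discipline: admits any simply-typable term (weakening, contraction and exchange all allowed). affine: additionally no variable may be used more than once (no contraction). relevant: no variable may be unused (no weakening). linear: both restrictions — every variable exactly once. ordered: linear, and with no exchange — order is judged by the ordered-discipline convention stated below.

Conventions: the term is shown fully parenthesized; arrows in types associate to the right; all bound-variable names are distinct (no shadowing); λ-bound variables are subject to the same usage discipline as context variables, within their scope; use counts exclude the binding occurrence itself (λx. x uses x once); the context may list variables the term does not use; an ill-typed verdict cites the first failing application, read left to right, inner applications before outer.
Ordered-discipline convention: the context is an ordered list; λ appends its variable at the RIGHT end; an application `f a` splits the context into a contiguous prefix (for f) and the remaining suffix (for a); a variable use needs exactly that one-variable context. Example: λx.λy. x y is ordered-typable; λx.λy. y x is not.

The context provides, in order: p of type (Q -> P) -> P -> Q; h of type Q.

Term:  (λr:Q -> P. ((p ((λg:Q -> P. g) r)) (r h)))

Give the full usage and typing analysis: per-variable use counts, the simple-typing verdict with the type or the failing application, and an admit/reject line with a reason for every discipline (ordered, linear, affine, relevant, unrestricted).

use counts: p=1, h=1, r [bound]=2, g [bound]=1
left-to-right use order: p, g, r, r, h
typing: ✓ — (Q -> P) -> Q
ordered ✗ (r ×2 used more than once (contraction))
linear ✗ (r ×2 used more than once (contraction))
affine ✗ (r ×2 used more than once (contraction))
relevant ✓ (every one of p, h, r, g appears)
unrestricted ✓ (simply typable at (Q -> P) -> Q; W, C, E all held)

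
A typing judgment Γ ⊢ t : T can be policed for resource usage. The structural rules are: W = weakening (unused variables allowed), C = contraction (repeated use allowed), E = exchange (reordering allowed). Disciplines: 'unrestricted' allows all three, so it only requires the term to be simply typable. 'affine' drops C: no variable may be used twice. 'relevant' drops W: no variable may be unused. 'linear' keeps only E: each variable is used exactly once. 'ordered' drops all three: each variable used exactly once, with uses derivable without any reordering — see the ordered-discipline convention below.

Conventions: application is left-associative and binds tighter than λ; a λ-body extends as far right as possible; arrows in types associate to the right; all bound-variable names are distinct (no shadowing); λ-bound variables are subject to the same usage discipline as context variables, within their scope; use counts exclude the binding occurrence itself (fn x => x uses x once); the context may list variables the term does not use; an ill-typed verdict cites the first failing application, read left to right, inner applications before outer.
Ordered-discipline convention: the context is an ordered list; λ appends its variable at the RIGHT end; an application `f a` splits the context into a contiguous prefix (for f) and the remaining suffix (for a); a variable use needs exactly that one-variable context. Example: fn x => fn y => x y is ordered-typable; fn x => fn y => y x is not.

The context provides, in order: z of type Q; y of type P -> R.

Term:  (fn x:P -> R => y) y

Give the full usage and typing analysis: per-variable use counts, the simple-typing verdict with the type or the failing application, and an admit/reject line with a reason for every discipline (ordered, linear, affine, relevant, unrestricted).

use counts: z ×0, y ×2, x [bound] ×0
use order (left to right): y, y
typing: ✓ — P -> R
ordered: ✗ — y ×2 used more than once (contraction); needs weakening: z, x unused
linear: ✗ — y ×2 used more than once (contraction); needs weakening: z, x unused
affine: ✗ — y ×2 used more than once (contraction)
relevant: ✗ — needs weakening: z, x unused
unrestricted: ✓ — well-typed at P -> R; no restrictions here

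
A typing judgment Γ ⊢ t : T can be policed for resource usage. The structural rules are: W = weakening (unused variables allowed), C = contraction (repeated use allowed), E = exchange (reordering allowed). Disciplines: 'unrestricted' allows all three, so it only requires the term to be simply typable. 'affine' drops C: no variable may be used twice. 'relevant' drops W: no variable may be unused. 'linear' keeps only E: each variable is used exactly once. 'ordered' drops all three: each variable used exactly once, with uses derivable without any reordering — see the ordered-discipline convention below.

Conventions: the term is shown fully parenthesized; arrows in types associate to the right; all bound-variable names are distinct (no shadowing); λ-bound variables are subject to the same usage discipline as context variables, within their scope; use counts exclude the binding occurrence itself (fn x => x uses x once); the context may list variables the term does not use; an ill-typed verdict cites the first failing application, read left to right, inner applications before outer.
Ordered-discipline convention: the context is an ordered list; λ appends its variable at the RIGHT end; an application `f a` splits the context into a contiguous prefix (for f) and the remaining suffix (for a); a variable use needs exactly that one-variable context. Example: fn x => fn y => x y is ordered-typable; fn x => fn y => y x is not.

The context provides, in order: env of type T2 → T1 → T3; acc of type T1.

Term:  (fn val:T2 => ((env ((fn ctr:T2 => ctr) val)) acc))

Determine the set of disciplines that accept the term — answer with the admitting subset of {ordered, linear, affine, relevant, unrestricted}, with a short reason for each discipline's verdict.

admitting disciplines: linear, affine, relevant, unrestricted
variable uses: env: 1, acc: 1, val (bound): 1, ctr (bound): 1
use order (left to right): env, ctr, val, acc
typing: well-typed at T2 → T3
ordered: ✗ — needs exchange: uses follow env, ctr, val, acc
linear: ✓ — exactly-once usage across env, acc, val, ctr
affine: ✓ — none of env, acc, val, ctr used more than once
relevant: ✓ — none of env, acc, val, ctr goes unused
unrestricted: ✓ — well-typed at T2 → T3; no restrictions here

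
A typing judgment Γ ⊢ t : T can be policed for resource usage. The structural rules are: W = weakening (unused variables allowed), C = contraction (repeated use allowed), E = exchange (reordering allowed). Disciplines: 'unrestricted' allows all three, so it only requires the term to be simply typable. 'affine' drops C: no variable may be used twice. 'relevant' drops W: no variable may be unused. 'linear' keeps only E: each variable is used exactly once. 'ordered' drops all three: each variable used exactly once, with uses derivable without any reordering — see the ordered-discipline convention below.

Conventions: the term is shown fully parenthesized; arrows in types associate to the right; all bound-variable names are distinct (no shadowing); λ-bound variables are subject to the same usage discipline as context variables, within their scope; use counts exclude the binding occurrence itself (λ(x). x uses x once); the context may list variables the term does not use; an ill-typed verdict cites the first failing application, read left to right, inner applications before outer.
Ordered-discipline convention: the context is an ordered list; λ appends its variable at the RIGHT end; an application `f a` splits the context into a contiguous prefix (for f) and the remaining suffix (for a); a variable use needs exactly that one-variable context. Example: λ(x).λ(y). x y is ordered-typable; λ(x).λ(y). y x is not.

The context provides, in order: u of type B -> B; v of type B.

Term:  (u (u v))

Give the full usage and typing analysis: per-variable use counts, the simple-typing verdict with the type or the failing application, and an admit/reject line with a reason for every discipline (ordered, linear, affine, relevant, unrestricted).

use counts: u=2, v=1
left-to-right use order: u, u, v
typing: ✓ — B
ordered: ✗, u ×2 used more than once (contraction)
linear: ✗, u ×2 used more than once (contraction)
affine: ✗, u ×2 used more than once (contraction)
relevant: ✓, every one of u, v appears
unrestricted: ✓, well-typed at B; no restrictions here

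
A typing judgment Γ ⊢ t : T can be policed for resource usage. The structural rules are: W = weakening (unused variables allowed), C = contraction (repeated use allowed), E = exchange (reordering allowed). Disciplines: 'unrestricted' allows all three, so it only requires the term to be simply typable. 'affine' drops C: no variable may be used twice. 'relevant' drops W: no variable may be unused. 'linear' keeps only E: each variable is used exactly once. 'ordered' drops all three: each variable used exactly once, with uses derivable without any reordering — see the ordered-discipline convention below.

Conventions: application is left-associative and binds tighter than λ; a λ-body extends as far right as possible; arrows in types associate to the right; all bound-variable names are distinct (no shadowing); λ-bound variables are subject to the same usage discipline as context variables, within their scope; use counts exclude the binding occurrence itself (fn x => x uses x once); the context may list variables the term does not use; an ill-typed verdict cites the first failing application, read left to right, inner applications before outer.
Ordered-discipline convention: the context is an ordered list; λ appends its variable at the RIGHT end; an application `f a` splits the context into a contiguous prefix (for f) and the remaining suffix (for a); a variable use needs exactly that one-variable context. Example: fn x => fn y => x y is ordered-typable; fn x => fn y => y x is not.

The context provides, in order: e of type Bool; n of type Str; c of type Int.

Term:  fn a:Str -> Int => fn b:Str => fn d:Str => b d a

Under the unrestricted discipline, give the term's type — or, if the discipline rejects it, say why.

not well-typed under unrestricted — not simply typable
use counts: e: 0; n: 0; c: 0; a (λ-bound): 1; b (λ-bound): 1; d (λ-bound): 1
use order (left to right): b, d, a
typing: ill-typed: non-function type Str applied to an argument
all disciplines: ordered ✗ | linear ✗ | affine ✗ | relevant ✗ | unrestricted ✗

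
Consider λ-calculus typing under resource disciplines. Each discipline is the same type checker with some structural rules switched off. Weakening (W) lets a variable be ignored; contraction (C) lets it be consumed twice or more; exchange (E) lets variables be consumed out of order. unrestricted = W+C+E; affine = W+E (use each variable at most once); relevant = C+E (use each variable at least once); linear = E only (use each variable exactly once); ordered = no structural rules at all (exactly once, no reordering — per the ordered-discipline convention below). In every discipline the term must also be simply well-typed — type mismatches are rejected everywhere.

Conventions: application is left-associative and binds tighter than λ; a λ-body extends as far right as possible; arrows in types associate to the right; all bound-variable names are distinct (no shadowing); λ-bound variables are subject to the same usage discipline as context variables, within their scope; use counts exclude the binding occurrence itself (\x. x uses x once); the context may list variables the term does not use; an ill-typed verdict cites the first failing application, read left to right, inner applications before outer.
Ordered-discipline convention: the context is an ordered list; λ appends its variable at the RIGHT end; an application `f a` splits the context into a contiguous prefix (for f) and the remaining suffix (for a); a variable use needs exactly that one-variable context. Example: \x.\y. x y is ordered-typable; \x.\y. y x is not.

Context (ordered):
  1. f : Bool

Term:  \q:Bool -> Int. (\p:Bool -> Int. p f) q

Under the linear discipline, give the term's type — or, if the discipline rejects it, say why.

term : (Bool -> Int) -> Int
usage: f: 1; q (bound): 1; p (bound): 1
use order (left to right): p, f, q
typing: ✓ — (Bool -> Int) -> Int
across the five disciplines: ordered ✗; linear ✓; affine ✓; relevant ✓; unrestricted ✓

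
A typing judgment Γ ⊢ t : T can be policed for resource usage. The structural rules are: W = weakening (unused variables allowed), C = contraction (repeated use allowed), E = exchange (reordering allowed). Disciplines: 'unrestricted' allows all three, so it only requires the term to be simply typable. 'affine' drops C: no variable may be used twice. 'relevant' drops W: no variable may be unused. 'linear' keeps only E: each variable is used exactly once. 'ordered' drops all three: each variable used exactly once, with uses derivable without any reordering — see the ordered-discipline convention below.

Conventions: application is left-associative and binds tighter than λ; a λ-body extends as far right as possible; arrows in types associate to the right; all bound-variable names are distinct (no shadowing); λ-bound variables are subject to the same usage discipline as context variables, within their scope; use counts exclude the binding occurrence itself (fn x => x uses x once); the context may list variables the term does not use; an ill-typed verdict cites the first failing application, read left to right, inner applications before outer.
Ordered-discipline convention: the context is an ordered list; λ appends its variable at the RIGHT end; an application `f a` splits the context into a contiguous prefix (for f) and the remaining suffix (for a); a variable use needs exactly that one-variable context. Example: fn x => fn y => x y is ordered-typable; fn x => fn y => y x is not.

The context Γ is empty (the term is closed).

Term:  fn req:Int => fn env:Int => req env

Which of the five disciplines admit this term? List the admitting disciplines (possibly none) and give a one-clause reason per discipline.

accepted by: none
usage: req (bound)=1; env (bound)=1
left-to-right use order: req, env
typing: ill-typed: can't apply a value of type Int
ordered: ✗ — not simply typable
linear: ✗ — fails simple typing
affine: ✗ — a type mismatch blocks all five
relevant: ✗ — the type mismatch rejects it
unrestricted: ✗ — not simply typable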